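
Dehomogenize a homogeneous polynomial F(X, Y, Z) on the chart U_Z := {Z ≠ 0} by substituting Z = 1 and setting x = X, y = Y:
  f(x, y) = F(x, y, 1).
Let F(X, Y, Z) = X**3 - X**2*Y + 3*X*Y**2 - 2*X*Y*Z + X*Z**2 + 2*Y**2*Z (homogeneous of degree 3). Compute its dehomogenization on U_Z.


f(x, y) = x**3 - x**2*y + 3*x*y**2 - 2*x*y + x + 2*y**2

On U_Z we set Z = 1. Each monomial c·X^i·Y^j·Z^k in F becomes c·x^i·y^j·1^k = c·x^i·y^j.
Substituting Z = 1: F(X, Y, 1) = x**3 - x**2*y + 3*x*y**2 - 2*x*y + x + 2*y**2.
Note: deg(f) ≤ deg(F) = 3; strict inequality happens when F is divisible by Z (lost terms).


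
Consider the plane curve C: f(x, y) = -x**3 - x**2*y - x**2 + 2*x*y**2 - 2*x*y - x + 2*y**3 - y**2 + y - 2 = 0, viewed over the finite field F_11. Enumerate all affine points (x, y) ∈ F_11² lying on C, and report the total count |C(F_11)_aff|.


Affine F_11-points: {(0, 1), (1, 2), (1, 6), (1, 8), (2, 3), (2, 4), (2, 8), (3, 2), (3, 5), (3, 7), (4, 2), (6, 6), (8, 6), (10, 1), (10, 8), (10, 9)}; count = 16.

For each of the 121 pairs (x, y) ∈ F_11², evaluate f(x, y) mod 11. Record the zeros.
  x = 0: [0↦9, 1↦0, 2↦1, 3↦2, 4↦4, 5↦8, 6↦4, 7↦4, 8↦9, 9↦9, 10↦5]  zeros at y ∈ {1}
  x = 1: [0↦6, 1↦7, 2↦0, 3↦8, 4↦10, 5↦7, 6↦0, 7↦1, 8↦0, 9↦9, 10↦7]  zeros at y ∈ {2, 6, 8}
  x = 2: [0↦6, 1↦4, 2↦9, 3↦0, 4↦0, 5↦10, 6↦9, 7↦9, 8↦0, 9↦5, 10↦3]  zeros at y ∈ {3, 4, 8}
  x = 3: [0↦3, 1↦7, 2↦0, 3↦5, 4↦1, 5↦0, 6↦3, 7↦0, 8↦3, 9↦2, 10↦9]  zeros at y ∈ {2, 5, 7}
  x = 4: [0↦2, 1↦10, 2↦0, 3↦6, 4↦7, 5↦4, 6↦9, 7↦1, 8↦3, 9↦5, 10↦8]  zeros at y ∈ {2}
  x = 5: [0↦8, 1↦7, 2↦3, 3↦8, 4↦1, 5↦5, 6↦10, 7↦6, 8↦5, 9↦8, 10↦5]  zeros at y ∈ ∅
  x = 6: [0↦4, 1↦3, 2↦3, 3↦5, 4↦10, 5↦8, 6↦0, 7↦9, 8↦3, 9↦5, 10↦5]  zeros at y ∈ {6}
  x = 7: [0↦6, 1↦3, 2↦5, 3↦2, 4↦6, 5↦7, 6↦6, 7↦4, 8↦2, 9↦1, 10↦2]  zeros at y ∈ ∅
  x = 8: [0↦8, 1↦1, 2↦3, 3↦4, 4↦5, 5↦7, 6↦0, 7↦7, 8↦7, 9↦1, 10↦1]  zeros at y ∈ {6}
  x = 9: [0↦4, 1↦2, 2↦2, 3↦5, 4↦1, 5↦2, 6↦9, 7↦1, 8↦1, 9↦10, 10↦7]  zeros at y ∈ ∅
  x = 10: [0↦10, 1↦0, 2↦7, 3↦10, 4↦10, 5↦8, 6↦5, 7↦2, 8↦0, 9↦0, 10↦3]  zeros at y ∈ {1, 8, 9}
Collecting zeros: affine points = {(0, 1), (1, 2), (1, 6), (1, 8), (2, 3), (2, 4), (2, 8), (3, 2), (3, 5), (3, 7), (4, 2), (6, 6), (8, 6), (10, 1), (10, 8), (10, 9)}.
Total count |C(F_11)_aff| = 16.


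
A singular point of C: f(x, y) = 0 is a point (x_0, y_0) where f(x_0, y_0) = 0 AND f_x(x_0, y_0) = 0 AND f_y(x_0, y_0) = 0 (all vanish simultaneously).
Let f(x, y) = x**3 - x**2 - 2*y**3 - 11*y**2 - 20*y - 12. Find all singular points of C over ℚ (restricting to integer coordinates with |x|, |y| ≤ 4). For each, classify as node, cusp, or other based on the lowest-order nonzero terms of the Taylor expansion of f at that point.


Singular points: {(0, -2)}; classification: node.

Compute partial derivatives:
  f_x = 3*x**2 - 2*x.
  f_y = -6*y**2 - 22*y - 20.
Scan x_0 ∈ {−4, ..., 4}. For each x_0, f_y(x_0, y) is a polynomial in y; find its integer roots y ∈ {−4, ..., 4}, then test f_x and f at those candidates.
  x = -4: f_y(-4, y) = -6*y**2 - 22*y - 20; vanishes at y ∈ {-2}. (-4, -2): f_x = 56 ≠ 0.
  x = -3: f_y(-3, y) = -6*y**2 - 22*y - 20; vanishes at y ∈ {-2}. (-3, -2): f_x = 33 ≠ 0.
  x = -2: f_y(-2, y) = -6*y**2 - 22*y - 20; vanishes at y ∈ {-2}. (-2, -2): f_x = 16 ≠ 0.
  x = -1: f_y(-1, y) = -6*y**2 - 22*y - 20; vanishes at y ∈ {-2}. (-1, -2): f_x = 5 ≠ 0.
  x = 0: f_y(0, y) = -6*y**2 - 22*y - 20; vanishes at y ∈ {-2}. (0, -2): f_x = 0, f = 0 — SINGULAR.
  x = 1: f_y(1, y) = -6*y**2 - 22*y - 20; vanishes at y ∈ {-2}. (1, -2): f_x = 1 ≠ 0.
  x = 2: f_y(2, y) = -6*y**2 - 22*y - 20; vanishes at y ∈ {-2}. (2, -2): f_x = 8 ≠ 0.
  x = 3: f_y(3, y) = -6*y**2 - 22*y - 20; vanishes at y ∈ {-2}. (3, -2): f_x = 21 ≠ 0.
  x = 4: f_y(4, y) = -6*y**2 - 22*y - 20; vanishes at y ∈ {-2}. (4, -2): f_x = 40 ≠ 0.
Only singular point on the grid: (0, -2).
Classify: substitute x = 0 + u, y = -2 + v and expand: f = u**3 - u**2 - 2*v**3 + v**2.
No constant or linear terms (consistent with a singular point). Quadratic part: -u**2 + v**2. Cubic part: u**3 - 2*v**3.
The quadratic part v**2 - u**2 = (v − u)(v + u) splits into two distinct linear factors, so there are two distinct tangent lines y − -2 = ±(x − 0) — this is a node (ordinary double point).
Classification: node.


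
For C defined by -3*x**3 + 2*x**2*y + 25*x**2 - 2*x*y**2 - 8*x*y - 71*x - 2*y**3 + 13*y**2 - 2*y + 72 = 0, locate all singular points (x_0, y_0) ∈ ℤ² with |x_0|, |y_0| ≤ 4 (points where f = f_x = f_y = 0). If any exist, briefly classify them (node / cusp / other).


Singular points: {(3, 1)}; classification: cusp.

Compute partial derivatives:
  f_x = -9*x**2 + 4*x*y + 50*x - 2*y**2 - 8*y - 71.
  f_y = 2*x**2 - 4*x*y - 8*x - 6*y**2 + 26*y - 2.
Scan x_0 ∈ {−4, ..., 4}. For each x_0, f_y(x_0, y) is a polynomial in y; find its integer roots y ∈ {−4, ..., 4}, then test f_x and f at those candidates.
  x = -4: f_y(-4, y) = -6*y**2 + 42*y + 62; no integer root y with |y| ≤ 4.
  x = -3: f_y(-3, y) = -6*y**2 + 38*y + 40; no integer root y with |y| ≤ 4.
  x = -2: f_y(-2, y) = -6*y**2 + 34*y + 22; no integer root y with |y| ≤ 4.
  x = -1: f_y(-1, y) = -6*y**2 + 30*y + 8; no integer root y with |y| ≤ 4.
  x = 0: f_y(0, y) = -6*y**2 + 26*y - 2; no integer root y with |y| ≤ 4.
  x = 1: f_y(1, y) = -6*y**2 + 22*y - 8; no integer root y with |y| ≤ 4.
  x = 2: f_y(2, y) = -6*y**2 + 18*y - 10; no integer root y with |y| ≤ 4.
  x = 3: f_y(3, y) = -6*y**2 + 14*y - 8; vanishes at y ∈ {1}. (3, 1): f_x = 0, f = 0 — SINGULAR.
  x = 4: f_y(4, y) = -6*y**2 + 10*y - 2; no integer root y with |y| ≤ 4.
Only singular point on the grid: (3, 1).
Classify: substitute x = 3 + u, y = 1 + v and expand: f = -3*u**3 + 2*u**2*v - 2*u*v**2 - 2*v**3 + v**2.
No constant or linear terms (consistent with a singular point). Quadratic part: v**2. Cubic part: -3*u**3 + 2*u**2*v - 2*u*v**2 - 2*v**3.
The quadratic part v**2 is a perfect square, so there is a single (double) tangent line v = 0, i.e. y = 1. Restricting the cubic part to that line (v = 0) leaves -3*u**3 ≠ 0, so f is not divisible by v and the branch is v² ≈ 3*u**3 to lowest order — this is a cusp.
Classification: cusp.


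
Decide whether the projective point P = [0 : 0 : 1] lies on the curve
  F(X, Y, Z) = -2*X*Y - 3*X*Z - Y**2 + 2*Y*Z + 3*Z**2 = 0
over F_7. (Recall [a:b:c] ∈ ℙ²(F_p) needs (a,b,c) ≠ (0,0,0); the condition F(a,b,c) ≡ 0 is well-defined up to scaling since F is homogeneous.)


F(0,0,1) ≡ 3 (mod 7); P is NOT on the curve.

Evaluate F(0, 0, 1) term-by-term (mod 7).
  -2*X*Y ↦ -2·0·0·1 = 0
  -3*X*Z ↦ -3·0·1·1 = 0
  -Y**2 ↦ -1·1·0·1 = 0
  2*Y*Z ↦ 2·1·0·1 = 0
  3*Z**2 ↦ 3·1·1·1 = 3
Sum: F(0, 0, 1) = (0) + (0) + (0) + (0) + (3) = 3.
Reducing mod 7: 3 ≡ 3 (mod 7).
Since F(a, b, c) ≡ 3 ≠ 0 (mod 7), P does NOT lie on the curve.


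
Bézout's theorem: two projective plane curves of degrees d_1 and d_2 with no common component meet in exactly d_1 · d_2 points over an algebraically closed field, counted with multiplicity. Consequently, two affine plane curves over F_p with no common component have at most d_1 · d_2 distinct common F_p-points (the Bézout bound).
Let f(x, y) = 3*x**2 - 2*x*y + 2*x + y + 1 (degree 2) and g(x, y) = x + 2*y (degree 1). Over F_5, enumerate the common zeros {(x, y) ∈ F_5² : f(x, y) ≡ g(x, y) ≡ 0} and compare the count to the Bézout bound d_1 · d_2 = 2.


Common zeros: {(2, 4)}; count = 1; Bézout bound = 2.

deg(f) = 2, deg(g) = 1, so Bézout bound = 2.
Scan x ∈ F_5. For each x, list the y ∈ F_5 with f(x, y) ≡ 0 and those with g(x, y) ≡ 0 (mod 5); the common zeros in that column are the intersection.
  x = 0: f ≡ 0 at y ∈ {4}; g ≡ 0 at y ∈ {0}; common: ∅.
  x = 1: f ≡ 0 at y ∈ {1}; g ≡ 0 at y ∈ {2}; common: ∅.
  x = 2: f ≡ 0 at y ∈ {4}; g ≡ 0 at y ∈ {4}; common: {4}.
  x = 3: f ≡ 0 at y ∈ ∅; g ≡ 0 at y ∈ {1}; common: ∅.
  x = 4: f ≡ 0 at y ∈ {1}; g ≡ 0 at y ∈ {3}; common: ∅.
Collecting: common zeros = {(2, 4)}, so the count is 1.
Comparison with the Bézout bound: 1 ≤ 2 = deg(f)·deg(g), as expected for curves with no common component (the affine F_5-count falls short of the bound because intersections may lie at infinity, over extension fields, or carry multiplicity).


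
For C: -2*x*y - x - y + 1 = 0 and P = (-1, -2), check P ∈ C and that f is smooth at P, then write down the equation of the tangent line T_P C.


Tangent line at P: 3*x + y + 5 = 0.

Step 1: f(-1, -2) = 0, so P lies on C.
Step 2: partial derivatives
  f_x(x, y) = -2*y - 1, f_y(x, y) = -2*x - 1.
  f_x(P) = 3, f_y(P) = 1 (gradient nonzero, so P is smooth).
Step 3: tangent line at P: 3·(x − -1) + 1·(y − -2) = 0.
Expanding: 3*x + y + 5 = 0.


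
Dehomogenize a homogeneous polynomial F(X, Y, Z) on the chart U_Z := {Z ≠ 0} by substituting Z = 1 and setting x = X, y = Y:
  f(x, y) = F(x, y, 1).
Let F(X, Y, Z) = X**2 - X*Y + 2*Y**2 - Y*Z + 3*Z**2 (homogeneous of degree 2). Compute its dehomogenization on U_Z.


f(x, y) = x**2 - x*y + 2*y**2 - y + 3

On U_Z we set Z = 1. Each monomial c·X^i·Y^j·Z^k in F becomes c·x^i·y^j·1^k = c·x^i·y^j.
Substituting Z = 1: F(X, Y, 1) = x**2 - x*y + 2*y**2 - y + 3.
Note: deg(f) ≤ deg(F) = 2; strict inequality happens when F is divisible by Z (lost terms).


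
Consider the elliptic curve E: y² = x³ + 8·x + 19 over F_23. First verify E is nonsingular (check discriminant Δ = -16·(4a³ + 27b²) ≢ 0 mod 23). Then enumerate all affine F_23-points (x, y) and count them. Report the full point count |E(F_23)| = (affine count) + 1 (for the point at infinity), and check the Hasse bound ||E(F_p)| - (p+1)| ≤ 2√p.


Affine points = {(3, 1), (3, 22), (4, 0), (5, 0), (7, 2), (7, 21), (10, 8), (10, 15), (11, 9), (11, 14), (12, 7), (12, 16), (14, 0), (15, 8), (15, 15), (17, 10), (17, 13), (21, 8), (21, 15)}; affine count = 19; |E(F_23)| = 20.

Discriminant check: Δ ∝ 4a³ + 27b² = 4·8³ + 27·19² = 4·512 + 27·361 ≡ 19 (mod 23). Nonzero ⇒ E is nonsingular.
For each x ∈ F_23, compute rhs = x³ + 8·x + 19 mod 23, then count y ∈ F_23 with y² ≡ rhs.
  x = 0: rhs = 19, matching y values: none (0 points).
  x = 1: rhs = 5, matching y values: none (0 points).
  x = 2: rhs = 20, matching y values: none (0 points).
  x = 3: rhs = 1, matching y values: 1, 22 (2 points).
  x = 4: rhs = 0, matching y values: 0 (1 points).
  x = 5: rhs = 0, matching y values: 0 (1 points).
  x = 6: rhs = 7, matching y values: none (0 points).
  x = 7: rhs = 4, matching y values: 2, 21 (2 points).
  x = 8: rhs = 20, matching y values: none (0 points).
  x = 9: rhs = 15, matching y values: none (0 points).
  x = 10: rhs = 18, matching y values: 8, 15 (2 points).
  x = 11: rhs = 12, matching y values: 9, 14 (2 points).
  x = 12: rhs = 3, matching y values: 7, 16 (2 points).
  x = 13: rhs = 20, matching y values: none (0 points).
  x = 14: rhs = 0, matching y values: 0 (1 points).
  x = 15: rhs = 18, matching y values: 8, 15 (2 points).
  x = 16: rhs = 11, matching y values: none (0 points).
  x = 17: rhs = 8, matching y values: 10, 13 (2 points).
  x = 18: rhs = 15, matching y values: none (0 points).
  x = 19: rhs = 15, matching y values: none (0 points).
  x = 20: rhs = 14, matching y values: none (0 points).
  x = 21: rhs = 18, matching y values: 8, 15 (2 points).
  x = 22: rhs = 10, matching y values: none (0 points).
Total affine count: 19.
Full point count |E(F_23)| = 19 + 1 = 20.
Hasse bound: |20 − (23+1)| = |-4| = 4 ≤ 2√23 ≈ 9.5917 ✓.


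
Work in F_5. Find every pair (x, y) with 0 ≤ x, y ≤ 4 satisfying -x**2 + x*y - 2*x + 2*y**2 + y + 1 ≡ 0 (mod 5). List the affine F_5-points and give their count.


Affine F_5-points: {(1, 2), (2, 3), (4, 2), (4, 3)}; count = 4.

For each of the 25 pairs (x, y) ∈ F_5², evaluate f(x, y) mod 5. Record the zeros.
  x = 0: [0↦1, 1↦4, 2↦1, 3↦2, 4↦2]  zeros at y ∈ ∅
  x = 1: [0↦3, 1↦2, 2↦0, 3↦2, 4↦3]  zeros at y ∈ {2}
  x = 2: [0↦3, 1↦3, 2↦2, 3↦0, 4↦2]  zeros at y ∈ {3}
  x = 3: [0↦1, 1↦2, 2↦2, 3↦1, 4↦4]  zeros at y ∈ ∅
  x = 4: [0↦2, 1↦4, 2↦0, 3↦0, 4↦4]  zeros at y ∈ {2, 3}
Collecting zeros: affine points = {(1, 2), (2, 3), (4, 2), (4, 3)}.
Total count |C(F_5)_aff| = 4.


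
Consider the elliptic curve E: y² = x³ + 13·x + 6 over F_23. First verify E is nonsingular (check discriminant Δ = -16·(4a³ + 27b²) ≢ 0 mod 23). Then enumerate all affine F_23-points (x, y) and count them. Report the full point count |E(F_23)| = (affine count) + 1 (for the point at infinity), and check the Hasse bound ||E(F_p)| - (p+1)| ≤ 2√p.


Affine points = {(0, 11), (0, 12), (3, 7), (3, 16), (5, 9), (5, 14), (6, 1), (6, 22), (7, 7), (7, 16), (8, 1), (8, 22), (9, 1), (9, 22), (10, 3), (10, 20), (11, 10), (11, 13), (12, 2), (12, 21), (13, 7), (13, 16), (16, 3), (16, 20), (18, 0), (20, 3), (20, 20), (21, 8), (21, 15)}; affine count = 29; |E(F_23)| = 30.

Discriminant check: Δ ∝ 4a³ + 27b² = 4·13³ + 27·6² = 4·2197 + 27·36 ≡ 8 (mod 23). Nonzero ⇒ E is nonsingular.
For each x ∈ F_23, compute rhs = x³ + 13·x + 6 mod 23, then count y ∈ F_23 with y² ≡ rhs.
  x = 0: rhs = 6, matching y values: 11, 12 (2 points).
  x = 1: rhs = 20, matching y values: none (0 points).
  x = 2: rhs = 17, matching y values: none (0 points).
  x = 3: rhs = 3, matching y values: 7, 16 (2 points).
  x = 4: rhs = 7, matching y values: none (0 points).
  x = 5: rhs = 12, matching y values: 9, 14 (2 points).
  x = 6: rhs = 1, matching y values: 1, 22 (2 points).
  x = 7: rhs = 3, matching y values: 7, 16 (2 points).
  x = 8: rhs = 1, matching y values: 1, 22 (2 points).
  x = 9: rhs = 1, matching y values: 1, 22 (2 points).
  x = 10: rhs = 9, matching y values: 3, 20 (2 points).
  x = 11: rhs = 8, matching y values: 10, 13 (2 points).
  x = 12: rhs = 4, matching y values: 2, 21 (2 points).
  x = 13: rhs = 3, matching y values: 7, 16 (2 points).
  x = 14: rhs = 11, matching y values: none (0 points).
  x = 15: rhs = 11, matching y values: none (0 points).
  x = 16: rhs = 9, matching y values: 3, 20 (2 points).
  x = 17: rhs = 11, matching y values: none (0 points).
  x = 18: rhs = 0, matching y values: 0 (1 points).
  x = 19: rhs = 5, matching y values: none (0 points).
  x = 20: rhs = 9, matching y values: 3, 20 (2 points).
  x = 21: rhs = 18, matching y values: 8, 15 (2 points).
  x = 22: rhs = 15, matching y values: none (0 points).
Total affine count: 29.
Full point count |E(F_23)| = 29 + 1 = 30.
Hasse bound: |30 − (23+1)| = |6| = 6 ≤ 2√23 ≈ 9.5917 ✓.


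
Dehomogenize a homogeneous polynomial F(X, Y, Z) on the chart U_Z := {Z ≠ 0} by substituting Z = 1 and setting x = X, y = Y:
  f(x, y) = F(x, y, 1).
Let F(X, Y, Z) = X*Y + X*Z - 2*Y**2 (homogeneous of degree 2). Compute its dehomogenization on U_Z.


f(x, y) = x*y + x - 2*y**2

On U_Z we set Z = 1. Each monomial c·X^i·Y^j·Z^k in F becomes c·x^i·y^j·1^k = c·x^i·y^j.
Substituting Z = 1: F(X, Y, 1) = x*y + x - 2*y**2.
Note: deg(f) ≤ deg(F) = 2; strict inequality happens when F is divisible by Z (lost terms).


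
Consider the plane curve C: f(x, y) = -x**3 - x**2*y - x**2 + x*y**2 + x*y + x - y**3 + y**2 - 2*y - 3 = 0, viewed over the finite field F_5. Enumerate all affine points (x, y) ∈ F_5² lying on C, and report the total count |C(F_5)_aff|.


Affine F_5-points: {(0, 1), (1, 1), (2, 1), (2, 3), (2, 4), (4, 2)}; count = 6.

For each of the 25 pairs (x, y) ∈ F_5², evaluate f(x, y) mod 5. Record the zeros.
  x = 0: [0↦2, 1↦0, 2↦4, 3↦3, 4↦1]  zeros at y ∈ {1}
  x = 1: [0↦1, 1↦0, 2↦2, 3↦1, 4↦1]  zeros at y ∈ {1}
  x = 2: [0↦2, 1↦0, 2↦3, 3↦0, 4↦0]  zeros at y ∈ {1, 3, 4}
  x = 3: [0↦4, 1↦4, 2↦1, 3↦4, 4↦2]  zeros at y ∈ ∅
  x = 4: [0↦1, 1↦1, 2↦0, 3↦2, 4↦1]  zeros at y ∈ {2}
Collecting zeros: affine points = {(0, 1), (1, 1), (2, 1), (2, 3), (2, 4), (4, 2)}.
Total count |C(F_5)_aff| = 6.


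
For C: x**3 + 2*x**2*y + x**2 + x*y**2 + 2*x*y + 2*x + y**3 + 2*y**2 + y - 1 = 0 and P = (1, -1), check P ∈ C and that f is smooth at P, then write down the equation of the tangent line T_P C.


Tangent line at P: 2*x + 2*y = 0.

Step 1: f(1, -1) = 0, so P lies on C.
Step 2: partial derivatives
  f_x(x, y) = 3*x**2 + 4*x*y + 2*x + y**2 + 2*y + 2, f_y(x, y) = 2*x**2 + 2*x*y + 2*x + 3*y**2 + 4*y + 1.
  f_x(P) = 2, f_y(P) = 2 (gradient nonzero, so P is smooth).
Step 3: tangent line at P: 2·(x − 1) + 2·(y − -1) = 0.
Expanding: 2*x + 2*y = 0.


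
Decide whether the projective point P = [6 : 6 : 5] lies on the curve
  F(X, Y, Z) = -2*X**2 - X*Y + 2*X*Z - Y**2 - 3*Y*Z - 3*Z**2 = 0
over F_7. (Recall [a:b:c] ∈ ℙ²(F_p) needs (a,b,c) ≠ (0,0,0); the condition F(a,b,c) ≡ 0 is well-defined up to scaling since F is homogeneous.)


F(6,6,5) ≡ 3 (mod 7); P is NOT on the curve.

Evaluate F(6, 6, 5) term-by-term (mod 7).
  -2*X**2 ↦ -2·36·1·1 = -72
  -X*Y ↦ -1·6·6·1 = -36
  2*X*Z ↦ 2·6·1·5 = 60
  -Y**2 ↦ -1·1·36·1 = -36
  -3*Y*Z ↦ -3·1·6·5 = -90
  -3*Z**2 ↦ -3·1·1·25 = -75
Sum: F(6, 6, 5) = (-72) + (-36) + (60) + (-36) + (-90) + (-75) = -249.
Reducing mod 7: -249 ≡ 3 (mod 7).
Since F(a, b, c) ≡ 3 ≠ 0 (mod 7), P does NOT lie on the curve.


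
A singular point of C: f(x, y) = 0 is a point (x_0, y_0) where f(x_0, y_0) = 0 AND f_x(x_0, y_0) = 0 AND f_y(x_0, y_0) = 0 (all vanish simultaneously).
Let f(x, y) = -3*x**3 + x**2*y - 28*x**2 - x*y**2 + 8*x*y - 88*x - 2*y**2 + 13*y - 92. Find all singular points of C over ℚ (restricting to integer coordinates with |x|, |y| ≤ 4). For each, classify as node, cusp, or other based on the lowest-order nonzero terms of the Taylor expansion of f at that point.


Singular points: {(-3, 1)}; classification: cusp.

Compute partial derivatives:
  f_x = -9*x**2 + 2*x*y - 56*x - y**2 + 8*y - 88.
  f_y = x**2 - 2*x*y + 8*x - 4*y + 13.
Scan x_0 ∈ {−4, ..., 4}. For each x_0, f_y(x_0, y) is a polynomial in y; find its integer roots y ∈ {−4, ..., 4}, then test f_x and f at those candidates.
  x = -4: f_y(-4, y) = 4*y - 3; no integer root y with |y| ≤ 4.
  x = -3: f_y(-3, y) = 2*y - 2; vanishes at y ∈ {1}. (-3, 1): f_x = 0, f = 0 — SINGULAR.
  x = -2: f_y(-2, y) = 1; no integer root y with |y| ≤ 4.
  x = -1: f_y(-1, y) = 6 - 2*y; vanishes at y ∈ {3}. (-1, 3): f_x = -32 ≠ 0.
  x = 0: f_y(0, y) = 13 - 4*y; no integer root y with |y| ≤ 4.
  x = 1: f_y(1, y) = 22 - 6*y; no integer root y with |y| ≤ 4.
  x = 2: f_y(2, y) = 33 - 8*y; no integer root y with |y| ≤ 4.
  x = 3: f_y(3, y) = 46 - 10*y; no integer root y with |y| ≤ 4.
  x = 4: f_y(4, y) = 61 - 12*y; no integer root y with |y| ≤ 4.
Only singular point on the grid: (-3, 1).
Classify: substitute x = -3 + u, y = 1 + v and expand: f = -3*u**3 + u**2*v - u*v**2 + v**2.
No constant or linear terms (consistent with a singular point). Quadratic part: v**2. Cubic part: -3*u**3 + u**2*v - u*v**2.
The quadratic part v**2 is a perfect square, so there is a single (double) tangent line v = 0, i.e. y = 1. Restricting the cubic part to that line (v = 0) leaves -3*u**3 ≠ 0, so f is not divisible by v and the branch is v² ≈ 3*u**3 to lowest order — this is a cusp.
Classification: cusp.


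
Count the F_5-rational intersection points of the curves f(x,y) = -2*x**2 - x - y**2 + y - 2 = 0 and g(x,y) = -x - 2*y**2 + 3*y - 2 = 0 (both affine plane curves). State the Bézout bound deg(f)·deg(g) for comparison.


Common zeros: {(3, 4)}; count = 1; Bézout bound = 4.

deg(f) = 2, deg(g) = 2, so Bézout bound = 4.
Scan x ∈ F_5. For each x, list the y ∈ F_5 with f(x, y) ≡ 0 and those with g(x, y) ≡ 0 (mod 5); the common zeros in that column are the intersection.
  x = 0: f ≡ 0 at y ∈ ∅; g ≡ 0 at y ∈ ∅; common: ∅.
  x = 1: f ≡ 0 at y ∈ {0, 1}; g ≡ 0 at y ∈ {2}; common: ∅.
  x = 2: f ≡ 0 at y ∈ ∅; g ≡ 0 at y ∈ ∅; common: ∅.
  x = 3: f ≡ 0 at y ∈ {2, 4}; g ≡ 0 at y ∈ {0, 4}; common: {4}.
  x = 4: f ≡ 0 at y ∈ {2, 4}; g ≡ 0 at y ∈ {1, 3}; common: ∅.
Collecting: common zeros = {(3, 4)}, so the count is 1.
Comparison with the Bézout bound: 1 ≤ 4 = deg(f)·deg(g), as expected for curves with no common component (the affine F_5-count falls short of the bound because intersections may lie at infinity, over extension fields, or carry multiplicity).


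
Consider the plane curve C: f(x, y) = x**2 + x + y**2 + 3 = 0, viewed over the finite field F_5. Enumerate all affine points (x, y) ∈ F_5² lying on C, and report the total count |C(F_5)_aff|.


Affine F_5-points: {(1, 0), (2, 1), (2, 4), (3, 0)}; count = 4.

For each of the 25 pairs (x, y) ∈ F_5², evaluate f(x, y) mod 5. Record the zeros.
  x = 0: [0↦3, 1↦4, 2↦2, 3↦2, 4↦4]  zeros at y ∈ ∅
  x = 1: [0↦0, 1↦1, 2↦4, 3↦4, 4↦1]  zeros at y ∈ {0}
  x = 2: [0↦4, 1↦0, 2↦3, 3↦3, 4↦0]  zeros at y ∈ {1, 4}
  x = 3: [0↦0, 1↦1, 2↦4, 3↦4, 4↦1]  zeros at y ∈ {0}
  x = 4: [0↦3, 1↦4, 2↦2, 3↦2, 4↦4]  zeros at y ∈ ∅
Collecting zeros: affine points = {(1, 0), (2, 1), (2, 4), (3, 0)}.
Total count |C(F_5)_aff| = 4.


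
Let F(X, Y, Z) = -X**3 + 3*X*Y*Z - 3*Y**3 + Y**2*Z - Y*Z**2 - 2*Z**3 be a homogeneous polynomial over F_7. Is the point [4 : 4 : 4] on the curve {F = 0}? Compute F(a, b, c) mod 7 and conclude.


F(4,4,4) ≡ 4 (mod 7); P is NOT on the curve.

Evaluate F(4, 4, 4) term-by-term (mod 7).
  -X**3 ↦ -1·64·1·1 = -64
  3*X*Y*Z ↦ 3·4·4·4 = 192
  -3*Y**3 ↦ -3·1·64·1 = -192
  Y**2*Z ↦ 1·1·16·4 = 64
  -Y*Z**2 ↦ -1·1·4·16 = -64
  -2*Z**3 ↦ -2·1·1·64 = -128
Sum: F(4, 4, 4) = (-64) + (192) + (-192) + (64) + (-64) + (-128) = -192.
Reducing mod 7: -192 ≡ 4 (mod 7).
Since F(a, b, c) ≡ 4 ≠ 0 (mod 7), P does NOT lie on the curve.


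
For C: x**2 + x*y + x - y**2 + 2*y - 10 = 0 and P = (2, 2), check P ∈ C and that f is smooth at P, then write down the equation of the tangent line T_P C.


Tangent line at P: 7*x - 14 = 0.

Step 1: f(2, 2) = 0, so P lies on C.
Step 2: partial derivatives
  f_x(x, y) = 2*x + y + 1, f_y(x, y) = x - 2*y + 2.
  f_x(P) = 7, f_y(P) = 0 (gradient nonzero, so P is smooth).
Step 3: tangent line at P: 7·(x − 2) + 0·(y − 2) = 0.
Expanding: 7*x - 14 = 0.


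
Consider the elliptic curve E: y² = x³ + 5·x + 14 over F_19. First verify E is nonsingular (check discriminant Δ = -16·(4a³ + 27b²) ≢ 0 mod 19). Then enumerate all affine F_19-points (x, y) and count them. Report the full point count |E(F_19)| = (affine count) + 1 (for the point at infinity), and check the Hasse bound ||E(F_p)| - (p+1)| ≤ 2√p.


Affine points = {(1, 1), (1, 18), (9, 3), (9, 16), (10, 0), (12, 4), (12, 15), (14, 4), (14, 15), (15, 5), (15, 14)}; affine count = 11; |E(F_19)| = 12.

Discriminant check: Δ ∝ 4a³ + 27b² = 4·5³ + 27·14² = 4·125 + 27·196 ≡ 16 (mod 19). Nonzero ⇒ E is nonsingular.
For each x ∈ F_19, compute rhs = x³ + 5·x + 14 mod 19, then count y ∈ F_19 with y² ≡ rhs.
  x = 0: rhs = 14, matching y values: none (0 points).
  x = 1: rhs = 1, matching y values: 1, 18 (2 points).
  x = 2: rhs = 13, matching y values: none (0 points).
  x = 3: rhs = 18, matching y values: none (0 points).
  x = 4: rhs = 3, matching y values: none (0 points).
  x = 5: rhs = 12, matching y values: none (0 points).
  x = 6: rhs = 13, matching y values: none (0 points).
  x = 7: rhs = 12, matching y values: none (0 points).
  x = 8: rhs = 15, matching y values: none (0 points).
  x = 9: rhs = 9, matching y values: 3, 16 (2 points).
  x = 10: rhs = 0, matching y values: 0 (1 points).
  x = 11: rhs = 13, matching y values: none (0 points).
  x = 12: rhs = 16, matching y values: 4, 15 (2 points).
  x = 13: rhs = 15, matching y values: none (0 points).
  x = 14: rhs = 16, matching y values: 4, 15 (2 points).
  x = 15: rhs = 6, matching y values: 5, 14 (2 points).
  x = 16: rhs = 10, matching y values: none (0 points).
  x = 17: rhs = 15, matching y values: none (0 points).
  x = 18: rhs = 8, matching y values: none (0 points).
Total affine count: 11.
Full point count |E(F_19)| = 11 + 1 = 12.
Hasse bound: |12 − (19+1)| = |-8| = 8 ≤ 2√19 ≈ 8.7178 ✓.


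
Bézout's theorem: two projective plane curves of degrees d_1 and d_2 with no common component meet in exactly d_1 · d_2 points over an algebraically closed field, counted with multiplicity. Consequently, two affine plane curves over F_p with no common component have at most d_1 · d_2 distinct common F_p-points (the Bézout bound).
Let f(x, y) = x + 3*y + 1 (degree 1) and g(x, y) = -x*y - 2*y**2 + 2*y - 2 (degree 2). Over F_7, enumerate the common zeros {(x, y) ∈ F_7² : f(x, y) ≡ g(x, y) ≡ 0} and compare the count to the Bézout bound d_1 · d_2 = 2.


Common zeros: ∅; count = 0; Bézout bound = 2.

deg(f) = 1, deg(g) = 2, so Bézout bound = 2.
Scan x ∈ F_7. For each x, list the y ∈ F_7 with f(x, y) ≡ 0 and those with g(x, y) ≡ 0 (mod 7); the common zeros in that column are the intersection.
  x = 0: f ≡ 0 at y ∈ {2}; g ≡ 0 at y ∈ {3, 5}; common: ∅.
  x = 1: f ≡ 0 at y ∈ {4}; g ≡ 0 at y ∈ ∅; common: ∅.
  x = 2: f ≡ 0 at y ∈ {6}; g ≡ 0 at y ∈ ∅; common: ∅.
  x = 3: f ≡ 0 at y ∈ {1}; g ≡ 0 at y ∈ ∅; common: ∅.
  x = 4: f ≡ 0 at y ∈ {3}; g ≡ 0 at y ∈ {2, 4}; common: ∅.
  x = 5: f ≡ 0 at y ∈ {5}; g ≡ 0 at y ∈ {1}; common: ∅.
  x = 6: f ≡ 0 at y ∈ {0}; g ≡ 0 at y ∈ {6}; common: ∅.
Collecting: common zeros = ∅, so the count is 0.
Comparison with the Bézout bound: 0 ≤ 2 = deg(f)·deg(g), as expected for curves with no common component (the affine F_7-count falls short of the bound because intersections may lie at infinity, over extension fields, or carry multiplicity).


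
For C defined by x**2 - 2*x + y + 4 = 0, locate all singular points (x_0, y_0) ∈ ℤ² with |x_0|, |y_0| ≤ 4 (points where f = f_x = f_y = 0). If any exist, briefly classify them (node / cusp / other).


No singular points in the scanned grid; C is smooth there.

Compute partial derivatives:
  f_x = 2*x - 2.
  f_y = 1.
f_y = 1 is a nonzero constant, so f_y never vanishes: no point (x, y) can satisfy f = f_x = f_y = 0. In particular no (x, y) ∈ {−4, ..., 4}² is singular; the curve is smooth.


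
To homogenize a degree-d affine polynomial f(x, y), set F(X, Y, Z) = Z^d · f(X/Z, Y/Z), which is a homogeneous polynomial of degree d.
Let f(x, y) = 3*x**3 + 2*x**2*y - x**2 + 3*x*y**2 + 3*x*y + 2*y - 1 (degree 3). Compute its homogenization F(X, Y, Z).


F(X, Y, Z) = 3*X**3 + 2*X**2*Y - X**2*Z + 3*X*Y**2 + 3*X*Y*Z + 2*Y*Z**2 - Z**3

deg(f) = 3.
Substitute x = X/Z, y = Y/Z into f, then multiply by Z^3.
  monomial 3·x^3·y^0 ↦ 3·X^3·Y^0·Z^0.
  monomial 2·x^2·y^1 ↦ 2·X^2·Y^1·Z^0.
  monomial -1·x^2·y^0 ↦ -1·X^2·Y^0·Z^1.
  monomial 3·x^1·y^2 ↦ 3·X^1·Y^2·Z^0.
  monomial 3·x^1·y^1 ↦ 3·X^1·Y^1·Z^1.
  monomial 2·x^0·y^1 ↦ 2·X^0·Y^1·Z^2.
  monomial -1·x^0·y^0 ↦ -1·X^0·Y^0·Z^3.
Collecting: F(X, Y, Z) = 3*X**3 + 2*X**2*Y - X**2*Z + 3*X*Y**2 + 3*X*Y*Z + 2*Y*Z**2 - Z**3.


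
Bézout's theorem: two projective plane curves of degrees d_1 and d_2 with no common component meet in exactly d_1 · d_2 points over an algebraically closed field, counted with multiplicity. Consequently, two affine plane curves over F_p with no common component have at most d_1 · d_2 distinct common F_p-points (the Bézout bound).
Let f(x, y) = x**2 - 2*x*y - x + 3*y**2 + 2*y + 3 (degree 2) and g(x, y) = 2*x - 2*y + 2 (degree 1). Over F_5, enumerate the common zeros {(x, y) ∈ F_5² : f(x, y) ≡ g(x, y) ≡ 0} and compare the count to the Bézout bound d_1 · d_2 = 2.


Common zeros: {(1, 2), (4, 0)}; count = 2; Bézout bound = 2.

deg(f) = 2, deg(g) = 1, so Bézout bound = 2.
Scan x ∈ F_5. For each x, list the y ∈ F_5 with f(x, y) ≡ 0 and those with g(x, y) ≡ 0 (mod 5); the common zeros in that column are the intersection.
  x = 0: f ≡ 0 at y ∈ ∅; g ≡ 0 at y ∈ {1}; common: ∅.
  x = 1: f ≡ 0 at y ∈ {2, 3}; g ≡ 0 at y ∈ {2}; common: {2}.
  x = 2: f ≡ 0 at y ∈ {0, 4}; g ≡ 0 at y ∈ {3}; common: ∅.
  x = 3: f ≡ 0 at y ∈ ∅; g ≡ 0 at y ∈ {4}; common: ∅.
  x = 4: f ≡ 0 at y ∈ {0, 2}; g ≡ 0 at y ∈ {0}; common: {0}.
Collecting: common zeros = {(1, 2), (4, 0)}, so the count is 2.
Comparison with the Bézout bound: 2 ≤ 2 = deg(f)·deg(g), as expected for curves with no common component (the bound is attained).


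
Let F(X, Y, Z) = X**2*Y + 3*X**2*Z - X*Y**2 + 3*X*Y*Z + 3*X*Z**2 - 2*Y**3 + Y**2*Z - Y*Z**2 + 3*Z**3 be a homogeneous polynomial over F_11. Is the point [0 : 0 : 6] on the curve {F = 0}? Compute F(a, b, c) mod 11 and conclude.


F(0,0,6) ≡ 10 (mod 11); P is NOT on the curve.

Evaluate F(0, 0, 6) term-by-term (mod 11).
  X**2*Y ↦ 1·0·0·1 = 0
  3*X**2*Z ↦ 3·0·1·6 = 0
  -X*Y**2 ↦ -1·0·0·1 = 0
  3*X*Y*Z ↦ 3·0·0·6 = 0
  3*X*Z**2 ↦ 3·0·1·36 = 0
  -2*Y**3 ↦ -2·1·0·1 = 0
  Y**2*Z ↦ 1·1·0·6 = 0
  -Y*Z**2 ↦ -1·1·0·36 = 0
  3*Z**3 ↦ 3·1·1·216 = 648
Sum: F(0, 0, 6) = (0) + (0) + (0) + (0) + (0) + (0) + (0) + (0) + (648) = 648.
Reducing mod 11: 648 ≡ 10 (mod 11).
Since F(a, b, c) ≡ 10 ≠ 0 (mod 11), P does NOT lie on the curve.


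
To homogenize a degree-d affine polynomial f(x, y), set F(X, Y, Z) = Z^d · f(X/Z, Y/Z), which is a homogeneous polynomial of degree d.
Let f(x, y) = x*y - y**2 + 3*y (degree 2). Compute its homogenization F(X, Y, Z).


F(X, Y, Z) = X*Y - Y**2 + 3*Y*Z

deg(f) = 2.
Substitute x = X/Z, y = Y/Z into f, then multiply by Z^2.
  monomial 1·x^1·y^1 ↦ 1·X^1·Y^1·Z^0.
  monomial -1·x^0·y^2 ↦ -1·X^0·Y^2·Z^0.
  monomial 3·x^0·y^1 ↦ 3·X^0·Y^1·Z^1.
Collecting: F(X, Y, Z) = X*Y - Y**2 + 3*Y*Z.


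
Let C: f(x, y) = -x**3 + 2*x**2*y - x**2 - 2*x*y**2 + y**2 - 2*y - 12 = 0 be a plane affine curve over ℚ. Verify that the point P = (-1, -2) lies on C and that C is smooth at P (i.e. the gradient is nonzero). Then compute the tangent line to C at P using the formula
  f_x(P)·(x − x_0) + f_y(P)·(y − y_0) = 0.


Tangent line at P: -x - 12*y - 25 = 0.

Step 1: f(-1, -2) = 0, so P lies on C.
Step 2: partial derivatives
  f_x(x, y) = -3*x**2 + 4*x*y - 2*x - 2*y**2, f_y(x, y) = 2*x**2 - 4*x*y + 2*y - 2.
  f_x(P) = -1, f_y(P) = -12 (gradient nonzero, so P is smooth).
Step 3: tangent line at P: -1·(x − -1) + -12·(y − -2) = 0.
Expanding: -x - 12*y - 25 = 0.


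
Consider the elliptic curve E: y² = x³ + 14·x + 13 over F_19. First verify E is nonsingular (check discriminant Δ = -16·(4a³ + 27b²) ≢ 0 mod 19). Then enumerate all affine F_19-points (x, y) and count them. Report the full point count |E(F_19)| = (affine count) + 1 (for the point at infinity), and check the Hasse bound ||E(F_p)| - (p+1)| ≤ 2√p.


Affine points = {(1, 3), (1, 16), (2, 7), (2, 12), (3, 5), (3, 14), (4, 0), (6, 3), (6, 16), (7, 6), (7, 13), (11, 4), (11, 15), (12, 3), (12, 16), (13, 6), (13, 13), (15, 8), (15, 11), (16, 1), (16, 18), (18, 6), (18, 13)}; affine count = 23; |E(F_19)| = 24.

Discriminant check: Δ ∝ 4a³ + 27b² = 4·14³ + 27·13² = 4·2744 + 27·169 ≡ 16 (mod 19). Nonzero ⇒ E is nonsingular.
For each x ∈ F_19, compute rhs = x³ + 14·x + 13 mod 19, then count y ∈ F_19 with y² ≡ rhs.
  x = 0: rhs = 13, matching y values: none (0 points).
  x = 1: rhs = 9, matching y values: 3, 16 (2 points).
  x = 2: rhs = 11, matching y values: 7, 12 (2 points).
  x = 3: rhs = 6, matching y values: 5, 14 (2 points).
  x = 4: rhs = 0, matching y values: 0 (1 points).
  x = 5: rhs = 18, matching y values: none (0 points).
  x = 6: rhs = 9, matching y values: 3, 16 (2 points).
  x = 7: rhs = 17, matching y values: 6, 13 (2 points).
  x = 8: rhs = 10, matching y values: none (0 points).
  x = 9: rhs = 13, matching y values: none (0 points).
  x = 10: rhs = 13, matching y values: none (0 points).
  x = 11: rhs = 16, matching y values: 4, 15 (2 points).
  x = 12: rhs = 9, matching y values: 3, 16 (2 points).
  x = 13: rhs = 17, matching y values: 6, 13 (2 points).
  x = 14: rhs = 8, matching y values: none (0 points).
  x = 15: rhs = 7, matching y values: 8, 11 (2 points).
  x = 16: rhs = 1, matching y values: 1, 18 (2 points).
  x = 17: rhs = 15, matching y values: none (0 points).
  x = 18: rhs = 17, matching y values: 6, 13 (2 points).
Total affine count: 23.
Full point count |E(F_19)| = 23 + 1 = 24.
Hasse bound: |24 − (19+1)| = |4| = 4 ≤ 2√19 ≈ 8.7178 ✓.


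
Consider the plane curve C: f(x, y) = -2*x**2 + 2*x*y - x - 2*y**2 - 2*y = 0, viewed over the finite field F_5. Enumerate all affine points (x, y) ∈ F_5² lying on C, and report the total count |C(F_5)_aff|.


Affine F_5-points: {(0, 0), (0, 4), (1, 1), (1, 4), (2, 0), (2, 1)}; count = 6.

For each of the 25 pairs (x, y) ∈ F_5², evaluate f(x, y) mod 5. Record the zeros.
  x = 0: [0↦0, 1↦1, 2↦3, 3↦1, 4↦0]  zeros at y ∈ {0, 4}
  x = 1: [0↦2, 1↦0, 2↦4, 3↦4, 4↦0]  zeros at y ∈ {1, 4}
  x = 2: [0↦0, 1↦0, 2↦1, 3↦3, 4↦1]  zeros at y ∈ {0, 1}
  x = 3: [0↦4, 1↦1, 2↦4, 3↦3, 4↦3]  zeros at y ∈ ∅
  x = 4: [0↦4, 1↦3, 2↦3, 3↦4, 4↦1]  zeros at y ∈ ∅
Collecting zeros: affine points = {(0, 0), (0, 4), (1, 1), (1, 4), (2, 0), (2, 1)}.
Total count |C(F_5)_aff| = 6.


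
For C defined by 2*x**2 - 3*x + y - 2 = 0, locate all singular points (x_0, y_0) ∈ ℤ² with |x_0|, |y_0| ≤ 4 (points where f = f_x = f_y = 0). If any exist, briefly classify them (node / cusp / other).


No singular points in the scanned grid; C is smooth there.

Compute partial derivatives:
  f_x = 4*x - 3.
  f_y = 1.
f_y = 1 is a nonzero constant, so f_y never vanishes: no point (x, y) can satisfy f = f_x = f_y = 0. In particular no (x, y) ∈ {−4, ..., 4}² is singular; the curve is smooth.


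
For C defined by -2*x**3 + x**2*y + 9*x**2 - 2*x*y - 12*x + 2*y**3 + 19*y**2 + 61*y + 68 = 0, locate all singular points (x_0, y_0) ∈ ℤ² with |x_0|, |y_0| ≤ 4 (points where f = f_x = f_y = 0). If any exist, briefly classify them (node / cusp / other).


Singular points: {(1, -3)}; classification: cusp.

Compute partial derivatives:
  f_x = -6*x**2 + 2*x*y + 18*x - 2*y - 12.
  f_y = x**2 - 2*x + 6*y**2 + 38*y + 61.
Scan x_0 ∈ {−4, ..., 4}. For each x_0, f_y(x_0, y) is a polynomial in y; find its integer roots y ∈ {−4, ..., 4}, then test f_x and f at those candidates.
  x = -4: f_y(-4, y) = 6*y**2 + 38*y + 85; no integer root y with |y| ≤ 4.
  x = -3: f_y(-3, y) = 6*y**2 + 38*y + 76; no integer root y with |y| ≤ 4.
  x = -2: f_y(-2, y) = 6*y**2 + 38*y + 69; no integer root y with |y| ≤ 4.
  x = -1: f_y(-1, y) = 6*y**2 + 38*y + 64; no integer root y with |y| ≤ 4.
  x = 0: f_y(0, y) = 6*y**2 + 38*y + 61; no integer root y with |y| ≤ 4.
  x = 1: f_y(1, y) = 6*y**2 + 38*y + 60; vanishes at y ∈ {-3}. (1, -3): f_x = 0, f = 0 — SINGULAR.
  x = 2: f_y(2, y) = 6*y**2 + 38*y + 61; no integer root y with |y| ≤ 4.
  x = 3: f_y(3, y) = 6*y**2 + 38*y + 64; no integer root y with |y| ≤ 4.
  x = 4: f_y(4, y) = 6*y**2 + 38*y + 69; no integer root y with |y| ≤ 4.
Only singular point on the grid: (1, -3).
Classify: substitute x = 1 + u, y = -3 + v and expand: f = -2*u**3 + u**2*v + 2*v**3 + v**2.
No constant or linear terms (consistent with a singular point). Quadratic part: v**2. Cubic part: -2*u**3 + u**2*v + 2*v**3.
The quadratic part v**2 is a perfect square, so there is a single (double) tangent line v = 0, i.e. y = -3. Restricting the cubic part to that line (v = 0) leaves -2*u**3 ≠ 0, so f is not divisible by v and the branch is v² ≈ 2*u**3 to lowest order — this is a cusp.
Classification: cusp.


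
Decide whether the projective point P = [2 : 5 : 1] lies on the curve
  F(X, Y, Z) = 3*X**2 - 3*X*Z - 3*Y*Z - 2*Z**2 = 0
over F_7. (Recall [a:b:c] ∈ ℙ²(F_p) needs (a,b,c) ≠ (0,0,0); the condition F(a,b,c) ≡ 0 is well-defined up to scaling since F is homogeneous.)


F(2,5,1) ≡ 3 (mod 7); P is NOT on the curve.

Evaluate F(2, 5, 1) term-by-term (mod 7).
  3*X**2 ↦ 3·4·1·1 = 12
  -3*X*Z ↦ -3·2·1·1 = -6
  -3*Y*Z ↦ -3·1·5·1 = -15
  -2*Z**2 ↦ -2·1·1·1 = -2
Sum: F(2, 5, 1) = (12) + (-6) + (-15) + (-2) = -11.
Reducing mod 7: -11 ≡ 3 (mod 7).
Since F(a, b, c) ≡ 3 ≠ 0 (mod 7), P does NOT lie on the curve.


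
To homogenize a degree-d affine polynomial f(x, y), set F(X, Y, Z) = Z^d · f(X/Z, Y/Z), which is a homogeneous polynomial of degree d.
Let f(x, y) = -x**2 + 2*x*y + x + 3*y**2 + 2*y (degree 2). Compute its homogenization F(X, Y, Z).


F(X, Y, Z) = -X**2 + 2*X*Y + X*Z + 3*Y**2 + 2*Y*Z

deg(f) = 2.
Substitute x = X/Z, y = Y/Z into f, then multiply by Z^2.
  monomial -1·x^2·y^0 ↦ -1·X^2·Y^0·Z^0.
  monomial 2·x^1·y^1 ↦ 2·X^1·Y^1·Z^0.
  monomial 1·x^1·y^0 ↦ 1·X^1·Y^0·Z^1.
  monomial 3·x^0·y^2 ↦ 3·X^0·Y^2·Z^0.
  monomial 2·x^0·y^1 ↦ 2·X^0·Y^1·Z^1.
Collecting: F(X, Y, Z) = -X**2 + 2*X*Y + X*Z + 3*Y**2 + 2*Y*Z.


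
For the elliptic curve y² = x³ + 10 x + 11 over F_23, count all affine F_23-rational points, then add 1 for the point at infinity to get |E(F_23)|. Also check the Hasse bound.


Affine points = {(2, 4), (2, 19), (4, 0), (5, 5), (5, 18), (9, 5), (9, 18), (11, 7), (11, 16), (16, 9), (16, 14), (20, 0), (21, 11), (21, 12), (22, 0)}; affine count = 15; |E(F_23)| = 16.

Discriminant check: Δ ∝ 4a³ + 27b² = 4·10³ + 27·11² = 4·1000 + 27·121 ≡ 22 (mod 23). Nonzero ⇒ E is nonsingular.
For each x ∈ F_23, compute rhs = x³ + 10·x + 11 mod 23, then count y ∈ F_23 with y² ≡ rhs.
  x = 0: rhs = 11, matching y values: none (0 points).
  x = 1: rhs = 22, matching y values: none (0 points).
  x = 2: rhs = 16, matching y values: 4, 19 (2 points).
  x = 3: rhs = 22, matching y values: none (0 points).
  x = 4: rhs = 0, matching y values: 0 (1 points).
  x = 5: rhs = 2, matching y values: 5, 18 (2 points).
  x = 6: rhs = 11, matching y values: none (0 points).
  x = 7: rhs = 10, matching y values: none (0 points).
  x = 8: rhs = 5, matching y values: none (0 points).
  x = 9: rhs = 2, matching y values: 5, 18 (2 points).
  x = 10: rhs = 7, matching y values: none (0 points).
  x = 11: rhs = 3, matching y values: 7, 16 (2 points).
  x = 12: rhs = 19, matching y values: none (0 points).
  x = 13: rhs = 15, matching y values: none (0 points).
  x = 14: rhs = 20, matching y values: none (0 points).
  x = 15: rhs = 17, matching y values: none (0 points).
  x = 16: rhs = 12, matching y values: 9, 14 (2 points).
  x = 17: rhs = 11, matching y values: none (0 points).
  x = 18: rhs = 20, matching y values: none (0 points).
  x = 19: rhs = 22, matching y values: none (0 points).
  x = 20: rhs = 0, matching y values: 0 (1 points).
  x = 21: rhs = 6, matching y values: 11, 12 (2 points).
  x = 22: rhs = 0, matching y values: 0 (1 points).
Total affine count: 15.
Full point count |E(F_23)| = 15 + 1 = 16.
Hasse bound: |16 − (23+1)| = |-8| = 8 ≤ 2√23 ≈ 9.5917 ✓.


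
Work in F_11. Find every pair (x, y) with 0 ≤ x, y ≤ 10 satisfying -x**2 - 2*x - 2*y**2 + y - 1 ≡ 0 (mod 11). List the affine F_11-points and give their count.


Affine F_11-points: {(0, 8), (0, 9), (3, 2), (3, 4), (6, 2), (6, 4), (9, 8), (9, 9), (10, 0), (10, 6)}; count = 10.

For each of the 121 pairs (x, y) ∈ F_11², evaluate f(x, y) mod 11. Record the zeros.
  x = 0: [0↦10, 1↦9, 2↦4, 3↦6, 4↦4, 5↦9, 6↦10, 7↦7, 8↦0, 9↦0, 10↦7]  zeros at y ∈ {8, 9}
  x = 1: [0↦7, 1↦6, 2↦1, 3↦3, 4↦1, 5↦6, 6↦7, 7↦4, 8↦8, 9↦8, 10↦4]  zeros at y ∈ ∅
  x = 2: [0↦2, 1↦1, 2↦7, 3↦9, 4↦7, 5↦1, 6↦2, 7↦10, 8↦3, 9↦3, 10↦10]  zeros at y ∈ ∅
  x = 3: [0↦6, 1↦5, 2↦0, 3↦2, 4↦0, 5↦5, 6↦6, 7↦3, 8↦7, 9↦7, 10↦3]  zeros at y ∈ {2, 4}
  x = 4: [0↦8, 1↦7, 2↦2, 3↦4, 4↦2, 5↦7, 6↦8, 7↦5, 8↦9, 9↦9, 10↦5]  zeros at y ∈ ∅
  x = 5: [0↦8, 1↦7, 2↦2, 3↦4, 4↦2, 5↦7, 6↦8, 7↦5, 8↦9, 9↦9, 10↦5]  zeros at y ∈ ∅
  x = 6: [0↦6, 1↦5, 2↦0, 3↦2, 4↦0, 5↦5, 6↦6, 7↦3, 8↦7, 9↦7, 10↦3]  zeros at y ∈ {2, 4}
  x = 7: [0↦2, 1↦1, 2↦7, 3↦9, 4↦7, 5↦1, 6↦2, 7↦10, 8↦3, 9↦3, 10↦10]  zeros at y ∈ ∅
  x = 8: [0↦7, 1↦6, 2↦1, 3↦3, 4↦1, 5↦6, 6↦7, 7↦4, 8↦8, 9↦8, 10↦4]  zeros at y ∈ ∅
  x = 9: [0↦10, 1↦9, 2↦4, 3↦6, 4↦4, 5↦9, 6↦10, 7↦7, 8↦0, 9↦0, 10↦7]  zeros at y ∈ {8, 9}
  x = 10: [0↦0, 1↦10, 2↦5, 3↦7, 4↦5, 5↦10, 6↦0, 7↦8, 8↦1, 9↦1, 10↦8]  zeros at y ∈ {0, 6}
Collecting zeros: affine points = {(0, 8), (0, 9), (3, 2), (3, 4), (6, 2), (6, 4), (9, 8), (9, 9), (10, 0), (10, 6)}.
Total count |C(F_11)_aff| = 10.
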